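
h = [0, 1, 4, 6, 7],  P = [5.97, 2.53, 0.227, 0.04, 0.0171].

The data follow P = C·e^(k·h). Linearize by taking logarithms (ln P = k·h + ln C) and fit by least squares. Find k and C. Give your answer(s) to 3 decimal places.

Taking logs, ln P = k·h + ln C, so regress ln P on h.
Over the data: Σh = 18.0000, Σ(h)² = 102.0000, Σln P = -6.0554, Σh·ln P = -52.7970.
Normal system: [[102.0000, 18.0000]; [18.0000, 5]]·[k, ln C]ᵀ = [-52.7970, -6.0554]ᵀ.
Δ = 102.0000·5 − (18.0000)² = 186.0000; k = (-52.7970·5 − 18.0000·-6.0554)/186.0000 = -0.83327, ln C = (102.0000·-6.0554 − 18.0000·-52.7970)/186.0000 = 1.78869, so C = exp(1.78869) = 5.98160.

k = -0.833, C = 5.982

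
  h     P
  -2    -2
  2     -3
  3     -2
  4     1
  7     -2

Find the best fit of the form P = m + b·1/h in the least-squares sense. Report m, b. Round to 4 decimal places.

m = -1.5900, b = -0.0688

The normal equations are: 5·m + (61/84)·b = -8;  (61/84)·m + (4897/7056)·b = -101/84.
Determinant 5·(4897/7056) − (61/84)² = 5191/1764.
m = ((-8)·(4897/7056) − (61/84)·(-101/84))/(5191/1764) = -33015/20764; b = (5·(-101/84) − (61/84)·(-8))/(5191/1764) = -357/5191.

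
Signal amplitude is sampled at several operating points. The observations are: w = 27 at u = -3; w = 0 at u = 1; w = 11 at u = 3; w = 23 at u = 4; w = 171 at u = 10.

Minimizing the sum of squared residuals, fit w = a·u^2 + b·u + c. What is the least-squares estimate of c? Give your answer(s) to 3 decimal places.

c = 1.342

With design matrix A, AᵀA = [[10419, 1065, 135]; [1065, 135, 15]; [135, 15, 5]] and Aᵀw = [17810, 1754, 232]ᵀ.
Solving the 3×3 system (Gaussian elimination) gives a = 5681/2901, b = -37789/14505, c = 6488/4835.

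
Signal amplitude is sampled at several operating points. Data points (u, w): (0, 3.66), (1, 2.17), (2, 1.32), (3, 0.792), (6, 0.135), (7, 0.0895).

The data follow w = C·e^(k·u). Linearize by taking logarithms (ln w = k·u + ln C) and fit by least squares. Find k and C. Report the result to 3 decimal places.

k = -0.541, C = 3.777

With ln wᵢ as the transformed response and uᵢ as the regressor:
Σu = 19.0000, Σ(u)² = 99.0000, Σln w = -2.2994, Σu·ln w = -28.2791.
Normal system: [[99.0000, 19.0000]; [19.0000, 6]]·[k, ln C]ᵀ = [-28.2791, -2.2994]ᵀ.
Slope k = (n·Σu·ln w − Σu·Σln w)/(n·Σ(u)² − (Σu)²) = (6·-28.2791 − 19.0000·-2.2994)/233.0000 = -0.54071; ln C = (Σln w − k·Σu)/n = 1.32904, so C = exp(1.32904) = 3.77740.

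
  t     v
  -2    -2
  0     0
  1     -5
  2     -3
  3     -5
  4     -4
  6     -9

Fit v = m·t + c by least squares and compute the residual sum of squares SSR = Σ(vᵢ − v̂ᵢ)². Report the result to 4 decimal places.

From the data, Σt·t = 70, Σt = 14, Σ1 = 7.
And Σt·v = -92, Σv = -28.
det = 70·7 − 14² = 294.
m = ((-92)·7 − 14·(-28))/294 = -6/7; c = (70·(-28) − 14·(-92))/294 = -16/7.
Residuals: -10/7, 16/7, -13/7, 1, -1/7, 12/7, -11/7; SSR = 120/7.

SSR = 17.1429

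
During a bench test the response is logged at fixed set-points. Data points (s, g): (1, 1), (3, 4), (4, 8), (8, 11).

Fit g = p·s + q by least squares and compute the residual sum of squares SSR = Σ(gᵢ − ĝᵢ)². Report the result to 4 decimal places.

With design matrix A, AᵀA = [[90, 16]; [16, 4]] and Aᵀg = [133, 24]ᵀ.
Eliminating q: 4·(row 1) − 16·(row 2) gives 104·p = 4·133 − 16·24 = 148, so p = 37/26.
Then q = (24 − 16·(37/26))/4 = 4/13.
Residuals: -19/26, -15/26, 2, -9/13; SSR = 139/26.

SSR = 5.3462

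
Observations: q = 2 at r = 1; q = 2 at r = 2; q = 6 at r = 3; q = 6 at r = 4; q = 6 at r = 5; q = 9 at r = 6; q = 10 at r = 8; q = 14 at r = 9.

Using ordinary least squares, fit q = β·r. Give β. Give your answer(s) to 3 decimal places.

The normal system AᵀA·[β]ᵀ = Aᵀq is [[236]]·[β]ᵀ = [338]ᵀ.
β = 338/236 = 1.4322.

β = 1.432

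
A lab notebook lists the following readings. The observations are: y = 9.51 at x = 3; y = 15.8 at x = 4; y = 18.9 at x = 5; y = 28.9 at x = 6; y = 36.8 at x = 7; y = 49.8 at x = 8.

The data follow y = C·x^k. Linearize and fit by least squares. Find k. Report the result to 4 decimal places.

k = 1.6442

Taking logs, ln y = k·ln x + ln C, so regress ln y on ln x.
XᵀX = [[17.0401, 9.9115]; [9.9115, 6]], rhs = [32.2007, 18.8289]ᵀ  (here Σln x = 9.9115, Σ(ln x)² = 17.0401, Σln y = 18.8289, Σln x·ln y = 32.2007).
Slope k = (n·Σln x·ln y − Σln x·Σln y)/(n·Σ(ln x)² − (Σln x)²) = (6·32.2007 − 9.9115·18.8289)/4.0036 = 1.64418; ln C = (Σln y − k·Σln x)/n = 0.42212.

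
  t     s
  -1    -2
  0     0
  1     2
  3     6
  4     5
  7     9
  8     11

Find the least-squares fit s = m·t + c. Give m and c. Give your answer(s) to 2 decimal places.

m = 1.35, c = 0.19

Entries of XᵀX: Σt·t = 140, Σt = 22, Σ1 = 7.
And Σt·s = 193, Σs = 31.
Δ = 140·7 − 22² = 496.
m = (193·7 − 22·31)/496 = 669/496; c = (140·31 − 22·193)/496 = 47/248.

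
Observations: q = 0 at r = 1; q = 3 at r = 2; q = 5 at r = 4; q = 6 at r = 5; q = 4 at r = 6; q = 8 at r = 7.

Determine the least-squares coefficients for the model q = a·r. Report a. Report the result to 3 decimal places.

a = 1.038

Entries of MᵀM: Σr·r = 131.
Right-hand side: Σr·q = 136.
MᵀM·[a]ᵀ = Mᵀq becomes [[131]]·[a]ᵀ = [136]ᵀ.
Hence a = 136 / 131 ≈ 1.03817.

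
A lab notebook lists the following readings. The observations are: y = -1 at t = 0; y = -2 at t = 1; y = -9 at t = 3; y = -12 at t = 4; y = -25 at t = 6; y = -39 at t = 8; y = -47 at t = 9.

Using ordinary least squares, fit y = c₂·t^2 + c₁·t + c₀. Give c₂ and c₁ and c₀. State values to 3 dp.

c₂ = -0.421, c₁ = -1.404, c₀ = -0.615

Setting ∂/∂c₂ … = 0 gives: 12291·c₂ + 1549·c₁ + 207·c₀ = -7478;  1549·c₂ + 207·c₁ + 31·c₀ = -962;  207·c₂ + 31·c₁ + 7·c₀ = -135.
Row-reducing yields c₂ = -44701/106162, c₁ = -149099/106162, c₀ = -32621/53081.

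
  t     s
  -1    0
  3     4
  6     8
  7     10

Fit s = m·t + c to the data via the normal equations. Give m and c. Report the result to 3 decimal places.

The normal system XᵀX·[m, c]ᵀ = Xᵀs is [[95, 15]; [15, 4]]·[m, c]ᵀ = [130, 22]ᵀ.
Δ = 95·4 − 15² = 155.
m = (130·4 − 15·22)/155 = 38/31; c = (95·22 − 15·130)/155 = 28/31.

m = 1.226, c = 0.903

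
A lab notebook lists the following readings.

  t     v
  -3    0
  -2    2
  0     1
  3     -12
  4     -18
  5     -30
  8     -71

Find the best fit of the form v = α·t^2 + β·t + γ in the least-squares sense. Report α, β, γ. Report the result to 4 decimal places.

Setting ∂/∂α … = 0 gives: 5155·α + 693·β + 127·γ = -5682;  693·α + 127·β + 15·γ = -830;  127·α + 15·β + 7·γ = -128.
(Σt^2·t^2 = 5155, Σt^2·t = 693, Σt^2 = 127, Σt·t = 127, Σt = 15, Σ1 = 7, Σt^2·v = -5682, Σt·v = -830, Σv = -128.)
Row-reducing yields α = -148429/163281, β = -99343/54427, γ = 345850/163281.

α = -0.9090, β = -1.8253, γ = 2.1181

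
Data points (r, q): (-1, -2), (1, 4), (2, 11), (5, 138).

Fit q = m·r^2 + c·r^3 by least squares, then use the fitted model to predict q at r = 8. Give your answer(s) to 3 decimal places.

q̂ = 533.901

Compute the Gram sums: Σr^2·r^2 = 643, Σr^2·r^3 = 3157, Σr^3·r^3 = 15691.
Moment sums: Σr^2·q = 3496, Σr^3·q = 17344.
Δ = 643·15691 − 3157² = 122664.
m = (3496·15691 − 3157·17344)/122664 = 4197/5111; c = (643·17344 − 3157·3496)/122664 = 4805/5111.
At r = 8: q̂ = (4197/5111)·(64) + (4805/5111)·(512) = 2728768/5111.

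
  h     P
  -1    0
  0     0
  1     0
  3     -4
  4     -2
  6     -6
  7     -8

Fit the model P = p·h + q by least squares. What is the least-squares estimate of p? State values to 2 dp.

p = -1.00

Entries of MᵀM: Σh·h = 112, Σh = 20, Σ1 = 7.
Right-hand side: Σh·P = -112, ΣP = -20.
Δ = 112·7 − 20² = 384.
p = ((-112)·7 − 20·(-20))/384 = -1; q = (112·(-20) − 20·(-112))/384 = 0.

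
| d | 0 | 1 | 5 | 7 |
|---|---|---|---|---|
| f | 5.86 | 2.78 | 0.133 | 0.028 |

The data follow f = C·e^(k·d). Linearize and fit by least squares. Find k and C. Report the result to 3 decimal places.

With ln fᵢ as the transformed response and dᵢ as the regressor:
Over the data: Σd = 13.0000, Σ(d)² = 75.0000, Σln f = -2.8024, Σd·ln f = -34.0934.
Normal system: [[75.0000, 13.0000]; [13.0000, 4]]·[k, ln C]ᵀ = [-34.0934, -2.8024]ᵀ.
Solving (det = 131.0000): k = -0.76292, ln C = 1.77892, so C = exp(1.77892) = 5.92343.

k = -0.763, C = 5.923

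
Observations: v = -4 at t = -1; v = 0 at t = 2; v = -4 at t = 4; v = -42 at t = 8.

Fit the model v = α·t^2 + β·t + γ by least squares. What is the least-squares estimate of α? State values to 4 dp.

α = -1.0021

Normal-equation sums: Σt^2·t^2 = 4369, Σt^2·t = 583, Σt^2 = 85, Σt·t = 85, Σt = 13, Σ1 = 4.
Moment sums: Σt^2·v = -2756, Σt·v = -348, Σv = -50.
Normal equations: [[4369, 583, 85]; [583, 85, 13]; [85, 13, 4]]·[α, β, γ]ᵀ = [-2756, -348, -50]ᵀ.
Inverting the 3×3 Gram matrix, [α, β, γ]ᵀ = [-5165/5154, 4899/1718, -1217/2577]ᵀ.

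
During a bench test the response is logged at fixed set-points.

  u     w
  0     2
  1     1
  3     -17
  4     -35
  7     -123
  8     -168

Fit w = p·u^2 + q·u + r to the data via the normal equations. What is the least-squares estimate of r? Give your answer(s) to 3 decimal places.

r = 1.501

With design matrix M, MᵀM = [[6835, 947, 139]; [947, 139, 23]; [139, 23, 6]] and Mᵀw = [-17491, -2395, -340]ᵀ.
Inverting the 3×3 Gram matrix, [p, q, r]ᵀ = [-10979/3666, 10723/3666, 917/611]ᵀ.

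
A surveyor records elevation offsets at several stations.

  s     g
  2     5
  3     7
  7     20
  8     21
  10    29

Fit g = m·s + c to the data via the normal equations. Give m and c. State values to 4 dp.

m = 2.9783, c = -1.4696

The normal system MᵀM·[m, c]ᵀ = Mᵀg is [[226, 30]; [30, 5]]·[m, c]ᵀ = [629, 82]ᵀ.
Determinant 226·5 − 30² = 230.
m = (629·5 − 30·82)/230 = 137/46; c = (226·82 − 30·629)/230 = -169/115.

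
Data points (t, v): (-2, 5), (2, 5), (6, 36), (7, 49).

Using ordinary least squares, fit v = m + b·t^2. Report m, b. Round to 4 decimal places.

Forming AᵀA = [[4, 93]; [93, 3729]] and Aᵀv = [95, 3737]ᵀ gives AᵀA·[m, b]ᵀ = Aᵀv.
Eliminating b: 3729·(row 1) − 93·(row 2) gives 6267·m = 3729·95 − 93·3737 = 6714, so m = 2238/2089.
Then b = (3737 − 93·(2238/2089))/3729 = 6113/6267.

m = 1.0713, b = 0.9754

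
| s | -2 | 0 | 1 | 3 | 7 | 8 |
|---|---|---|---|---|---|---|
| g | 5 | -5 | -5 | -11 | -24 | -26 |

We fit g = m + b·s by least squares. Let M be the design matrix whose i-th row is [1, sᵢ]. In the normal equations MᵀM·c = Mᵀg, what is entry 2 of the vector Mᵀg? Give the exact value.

Entry 2 ↔ basis s, so (Mᵀg)_{2} = Σᵢ (s)·gᵢ = (-2)·(5) + (0)·(-5) + (1)·(-5) + (3)·(-11) + (7)·(-24) + (8)·(-26) = -424.

-424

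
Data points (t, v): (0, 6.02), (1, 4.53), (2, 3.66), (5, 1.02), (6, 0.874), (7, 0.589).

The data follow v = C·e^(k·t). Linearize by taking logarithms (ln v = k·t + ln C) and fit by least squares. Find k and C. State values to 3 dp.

k = -0.341, C = 6.389

Taking logs, ln v = k·t + ln C, so regress ln v on t.
Σt = 21.0000, Σ(t)² = 115.0000, Σln v = 3.9591, Σt·ln v = -0.3087.
Equations: 115.0000·k + 21.0000·ln C = -0.3087;  21.0000·k + 6·ln C = 3.9591.
Δ = 115.0000·6 − (21.0000)² = 249.0000; k = (-0.3087·6 − 21.0000·3.9591)/249.0000 = -0.34134, ln C = (115.0000·3.9591 − 21.0000·-0.3087)/249.0000 = 1.85452, so C = exp(1.85452) = 6.38864.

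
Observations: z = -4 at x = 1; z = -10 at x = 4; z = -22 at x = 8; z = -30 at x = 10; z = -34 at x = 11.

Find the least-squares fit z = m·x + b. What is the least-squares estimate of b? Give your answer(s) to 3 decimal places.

Forming AᵀA = [[302, 34]; [34, 5]] and Aᵀz = [-894, -100]ᵀ gives AᵀA·[m, b]ᵀ = Aᵀz.
det = 302·5 − 34² = 354.
m = ((-894)·5 − 34·(-100))/354 = -535/177; b = (302·(-100) − 34·(-894))/354 = 98/177.

b = 0.554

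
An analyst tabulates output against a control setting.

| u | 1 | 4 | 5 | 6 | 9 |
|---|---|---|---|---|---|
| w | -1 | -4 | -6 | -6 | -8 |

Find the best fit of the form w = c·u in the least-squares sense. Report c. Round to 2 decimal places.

c = -0.97

Setting ∂/∂c … = 0 gives: 159·c = -155.
Hence c = -155 / 159 ≈ -0.974843.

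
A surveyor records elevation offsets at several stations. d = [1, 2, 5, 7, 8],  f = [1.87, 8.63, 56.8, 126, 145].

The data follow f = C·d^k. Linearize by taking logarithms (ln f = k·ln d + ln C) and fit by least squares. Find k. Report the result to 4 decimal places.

k = 2.1128

With ln fᵢ as the transformed response and ln dᵢ as the regressor:
Σln d = 6.3279, Σ(ln d)² = 11.1814, Σln f = 16.6337, Σln d·ln f = 27.7551.
Equations: 11.1814·k + 6.3279·ln C = 27.7551;  6.3279·k + 5·ln C = 16.6337.
Slope k = (n·Σln d·ln f − Σln d·Σln f)/(n·Σ(ln d)² − (Σln d)²) = (5·27.7551 − 6.3279·16.6337)/15.8642 = 2.11283; ln C = (Σln f − k·Σln d)/n = 0.65278.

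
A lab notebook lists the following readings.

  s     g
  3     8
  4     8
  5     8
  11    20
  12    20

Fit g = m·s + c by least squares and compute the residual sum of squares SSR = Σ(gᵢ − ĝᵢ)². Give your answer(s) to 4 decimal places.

The normal system AᵀA·[m, c]ᵀ = Aᵀg is [[315, 35]; [35, 5]]·[m, c]ᵀ = [556, 64]ᵀ.
det = 315·5 − 35² = 350.
m = (556·5 − 35·64)/350 = 54/35; c = (315·64 − 35·556)/350 = 2.
Residuals: 48/35, -6/35, -12/7, 36/35, -18/35; SSR = 216/35.

SSR = 6.1714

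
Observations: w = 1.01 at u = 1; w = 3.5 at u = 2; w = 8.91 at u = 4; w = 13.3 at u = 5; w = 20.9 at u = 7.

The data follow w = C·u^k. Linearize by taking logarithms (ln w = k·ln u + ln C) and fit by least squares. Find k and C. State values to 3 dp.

Linearized form: ln w = k·ln u + ln C. From the 5 transformed points,
XᵀX = [[8.7791, 5.6348]; [5.6348, 5]], rhs = [13.9803, 9.0774]ᵀ  (here Σln u = 5.6348, Σ(ln u)² = 8.7791, Σln w = 9.0774, Σln u·ln w = 13.9803).
Solving (det = 12.1448): k = 1.54408, ln C = 0.07537, so C = exp(0.07537) = 1.07828.

k = 1.544, C = 1.078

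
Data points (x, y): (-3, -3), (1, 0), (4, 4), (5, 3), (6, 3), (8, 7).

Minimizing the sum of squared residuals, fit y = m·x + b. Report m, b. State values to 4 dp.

AᵀA·[m, b]ᵀ = Aᵀy reads: 151·m + 21·b = 114;  21·m + 6·b = 14.
(Σx·x = 151, Σx = 21, Σ1 = 6, Σx·y = 114, Σy = 14.)
Eliminating b: 6·(row 1) − 21·(row 2) gives 465·m = 6·114 − 21·14 = 390, so m = 26/31.
Then b = (14 − 21·(26/31))/6 = -56/93.

m = 0.8387, b = -0.6022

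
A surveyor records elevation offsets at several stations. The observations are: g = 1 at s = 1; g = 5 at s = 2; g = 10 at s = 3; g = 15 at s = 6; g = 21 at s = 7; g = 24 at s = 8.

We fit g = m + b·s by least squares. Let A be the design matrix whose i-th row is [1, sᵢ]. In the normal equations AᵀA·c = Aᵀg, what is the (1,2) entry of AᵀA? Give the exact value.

Row 1 ↔ basis 1, column 2 ↔ basis s, so (AᵀA)_{1,2} = Σᵢ s = (1)·(1) + (1)·(2) + (1)·(3) + (1)·(6) + (1)·(7) + (1)·(8) = 27.

27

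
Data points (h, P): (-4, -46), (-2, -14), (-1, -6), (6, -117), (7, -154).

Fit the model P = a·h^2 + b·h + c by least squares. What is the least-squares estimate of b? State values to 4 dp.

b = -1.2690

Entries of XᵀX: Σh^2·h^2 = 3970, Σh^2·h = 486, Σh^2 = 106, Σh·h = 106, Σh = 6, Σ1 = 5.
Right-hand side: Σh^2·P = -12556, Σh·P = -1562, ΣP = -337.
Normal equations: [[3970, 486, 106]; [486, 106, 6]; [106, 6, 5]]·[a, b, c]ᵀ = [-12556, -1562, -337]ᵀ.
Row-reducing yields a = -11473/3988, b = -65789/51844, c = -63345/12961.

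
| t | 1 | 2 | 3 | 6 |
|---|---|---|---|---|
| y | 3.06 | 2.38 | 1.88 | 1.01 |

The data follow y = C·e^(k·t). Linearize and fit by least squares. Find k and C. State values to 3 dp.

k = -0.220, C = 3.726

Taking logs, ln y = k·t + ln C, so regress ln y on t.
Over the data: Σt = 12.0000, Σ(t)² = 50.0000, Σln y = 2.6267, Σt·ln y = 4.8061.
Normal system: [[50.0000, 12.0000]; [12.0000, 4]]·[k, ln C]ᵀ = [4.8061, 2.6267]ᵀ.
Solving (det = 56.0000): k = -0.21958, ln C = 1.31542, so C = exp(1.31542) = 3.72630.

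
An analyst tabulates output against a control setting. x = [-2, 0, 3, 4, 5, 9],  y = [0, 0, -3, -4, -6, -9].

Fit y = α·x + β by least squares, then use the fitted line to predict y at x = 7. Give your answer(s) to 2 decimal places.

ŷ = -7.06

Sums needed: Σx·x = 135, Σx = 19, Σ1 = 6.
For Aᵀy: Σx·y = -136, Σy = -22.
AᵀA·[α, β]ᵀ = Aᵀy becomes [[135, 19]; [19, 6]]·[α, β]ᵀ = [-136, -22]ᵀ.
Eliminating β: 6·(row 1) − 19·(row 2) gives 449·α = 6·(-136) − 19·(-22) = -398, so α = -398/449.
Then β = ((-22) − 19·(-398/449))/6 = -386/449.
At x = 7: ŷ = (-398/449)·(7) + (-386/449)·(1) = -3172/449.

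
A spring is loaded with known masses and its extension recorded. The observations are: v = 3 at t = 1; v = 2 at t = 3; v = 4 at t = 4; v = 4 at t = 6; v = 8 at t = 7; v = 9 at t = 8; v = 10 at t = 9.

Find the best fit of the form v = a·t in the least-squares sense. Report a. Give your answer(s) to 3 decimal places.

a = 1.043

AᵀA·[a]ᵀ = Aᵀv reads: 256·a = 267.
Hence a = 267 / 256 ≈ 1.04297.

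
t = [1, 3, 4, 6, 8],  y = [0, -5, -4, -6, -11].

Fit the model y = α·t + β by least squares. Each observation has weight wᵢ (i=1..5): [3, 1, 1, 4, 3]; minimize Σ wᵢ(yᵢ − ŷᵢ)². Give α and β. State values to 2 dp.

α = -1.43, β = 1.43

The normal system AᵀWA·[α, β]ᵀ = AᵀWy is [[364, 58]; [58, 12]]·[α, β]ᵀ = [-439, -66]ᵀ.
Determinant 364·12 − 58² = 1004.
α = ((-439)·12 − 58·(-66))/1004 = -360/251; β = (364·(-66) − 58·(-439))/1004 = 719/502.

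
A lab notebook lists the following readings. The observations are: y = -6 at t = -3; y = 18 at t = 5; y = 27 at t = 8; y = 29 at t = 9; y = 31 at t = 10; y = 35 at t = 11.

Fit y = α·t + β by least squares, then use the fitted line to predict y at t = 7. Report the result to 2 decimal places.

ŷ = 23.30

Forming XᵀX = [[400, 40]; [40, 6]] and Xᵀy = [1280, 134]ᵀ gives XᵀX·[α, β]ᵀ = Xᵀy.
Determinant 400·6 − 40² = 800.
α = (1280·6 − 40·134)/800 = 29/10; β = (400·134 − 40·1280)/800 = 3.
At t = 7: ŷ = (29/10)·(7) + (3)·(1) = 233/10.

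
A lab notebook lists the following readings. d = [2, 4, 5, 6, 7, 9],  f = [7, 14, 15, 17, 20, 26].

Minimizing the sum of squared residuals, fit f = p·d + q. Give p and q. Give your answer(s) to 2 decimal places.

p = 2.59, q = 2.24

Setting ∂/∂p … = 0 gives: 211·p + 33·q = 621;  33·p + 6·q = 99.
Δ = 211·6 − 33² = 177.
p = (621·6 − 33·99)/177 = 153/59; q = (211·99 − 33·621)/177 = 132/59.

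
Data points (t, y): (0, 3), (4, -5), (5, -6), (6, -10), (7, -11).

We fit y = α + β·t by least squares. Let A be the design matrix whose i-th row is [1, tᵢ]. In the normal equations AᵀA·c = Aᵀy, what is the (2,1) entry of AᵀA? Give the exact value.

22

Row 2 ↔ basis t, column 1 ↔ basis 1, so (AᵀA)_{2,1} = Σᵢ t = (0)·(1) + (4)·(1) + (5)·(1) + (6)·(1) + (7)·(1) = 22.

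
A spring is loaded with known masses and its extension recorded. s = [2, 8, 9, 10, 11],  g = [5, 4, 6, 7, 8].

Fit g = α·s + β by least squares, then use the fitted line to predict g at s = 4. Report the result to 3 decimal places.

ĝ = 4.880

The normal equations are: 370·α + 40·β = 254;  40·α + 5·β = 30.
(Σs·s = 370, Σs = 40, Σ1 = 5, Σs·g = 254, Σg = 30.)
Δ = 370·5 − 40² = 250.
α = (254·5 − 40·30)/250 = 7/25; β = (370·30 − 40·254)/250 = 94/25.
At s = 4: ĝ = (7/25)·(4) + (94/25)·(1) = 122/25.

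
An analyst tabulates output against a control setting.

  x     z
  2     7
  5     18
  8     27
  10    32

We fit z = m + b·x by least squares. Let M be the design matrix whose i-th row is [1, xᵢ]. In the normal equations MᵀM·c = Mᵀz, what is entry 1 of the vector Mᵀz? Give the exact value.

84

Entry 1 ↔ basis 1, so (Mᵀz)_{1} = Σᵢ zᵢ = (1)·(7) + (1)·(18) + (1)·(27) + (1)·(32) = 84.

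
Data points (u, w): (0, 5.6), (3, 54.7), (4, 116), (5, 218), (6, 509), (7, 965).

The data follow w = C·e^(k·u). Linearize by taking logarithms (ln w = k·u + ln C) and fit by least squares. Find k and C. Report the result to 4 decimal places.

k = 0.7377, C = 5.7790

Taking logs, ln w = k·u + ln C, so regress ln w on u.
XᵀX = [[135.0000, 25.0000]; [25.0000, 6]], rhs = [143.4420, 28.9673]ᵀ  (here Σu = 25.0000, Σ(u)² = 135.0000, Σln w = 28.9673, Σu·ln w = 143.4420).
Slope k = (n·Σu·ln w − Σu·Σln w)/(n·Σ(u)² − (Σu)²) = (6·143.4420 − 25.0000·28.9673)/185.0000 = 0.73767; ln C = (Σln w − k·Σu)/n = 1.75424, so C = exp(1.75424) = 5.77904.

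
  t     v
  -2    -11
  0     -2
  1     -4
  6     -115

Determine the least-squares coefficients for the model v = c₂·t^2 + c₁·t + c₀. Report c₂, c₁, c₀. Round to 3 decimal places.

c₂ = -3.020, c₁ = -0.880, c₀ = -0.944

Setting ∂/∂c₂ … = 0 gives: 1313·c₂ + 209·c₁ + 41·c₀ = -4188;  209·c₂ + 41·c₁ + 5·c₀ = -672;  41·c₂ + 5·c₁ + 4·c₀ = -132.
Solving the 3×3 system (Gaussian elimination) gives c₂ = -6179/2046, c₁ = -1801/2046, c₀ = -322/341.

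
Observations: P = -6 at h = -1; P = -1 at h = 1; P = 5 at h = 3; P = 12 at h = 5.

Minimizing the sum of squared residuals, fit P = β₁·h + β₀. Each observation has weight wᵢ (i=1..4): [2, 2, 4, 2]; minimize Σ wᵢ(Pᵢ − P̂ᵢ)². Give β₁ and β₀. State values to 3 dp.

With design matrix X, XᵀWX = [[90, 22]; [22, 10]] and XᵀWP = [190, 30]ᵀ.
Determinant 90·10 − 22² = 416.
β₁ = (190·10 − 22·30)/416 = 155/52; β₀ = (90·30 − 22·190)/416 = -185/52.

β₁ = 2.981, β₀ = -3.558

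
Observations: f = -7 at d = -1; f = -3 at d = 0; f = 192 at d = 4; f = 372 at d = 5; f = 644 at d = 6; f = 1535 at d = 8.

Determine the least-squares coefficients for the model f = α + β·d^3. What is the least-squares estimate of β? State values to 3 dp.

From the data, Σ1 = 6, Σd^3 = 916, Σd^3·d^3 = 328522.
And Σf = 2733, Σd^3·f = 983819.
Determinant 6·328522 − 916² = 1132076.
α = (2733·328522 − 916·983819)/1132076 = -1663789/566038; β = (6·983819 − 916·2733)/1132076 = 1699743/566038.

β = 3.003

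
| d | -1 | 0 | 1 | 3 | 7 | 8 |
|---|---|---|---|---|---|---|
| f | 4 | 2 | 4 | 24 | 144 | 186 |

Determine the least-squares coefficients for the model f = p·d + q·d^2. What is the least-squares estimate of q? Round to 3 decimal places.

Entries of MᵀM: Σd·d = 124, Σd·d^2 = 882, Σd^2·d^2 = 6580.
Moment sums: Σd·f = 2568, Σd^2·f = 19184.
Δ = 124·6580 − 882² = 37996.
p = (2568·6580 − 882·19184)/37996 = -816/1357; q = (124·19184 − 882·2568)/37996 = 28460/9499.

q = 2.996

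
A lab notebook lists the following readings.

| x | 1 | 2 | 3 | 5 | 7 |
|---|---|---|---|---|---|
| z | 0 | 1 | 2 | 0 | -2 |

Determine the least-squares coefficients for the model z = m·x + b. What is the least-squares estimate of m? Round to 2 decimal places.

m = -0.41

Compute the Gram sums: Σx·x = 88, Σx = 18, Σ1 = 5.
Moment sums: Σx·z = -6, Σz = 1.
So AᵀA·[m, b]ᵀ = Aᵀz: [[88, 18]; [18, 5]]·[m, b]ᵀ = [-6, 1]ᵀ.
Δ = 88·5 − 18² = 116.
m = ((-6)·5 − 18·1)/116 = -12/29; b = (88·1 − 18·(-6))/116 = 49/29.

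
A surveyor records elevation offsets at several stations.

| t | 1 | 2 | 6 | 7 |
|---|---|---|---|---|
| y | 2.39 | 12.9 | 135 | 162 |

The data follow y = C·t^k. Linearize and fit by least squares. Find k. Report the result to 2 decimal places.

Let Y = ln y. Fitting Y = k·ln t + ln C by least squares:
Sums: Σln t = 4.4308, Σ(ln t)² = 7.4774, Σln y = 13.4214, Σln t·ln y = 20.4616.
Normal system: [[7.4774, 4.4308]; [4.4308, 4]]·[k, ln C]ᵀ = [20.4616, 13.4214]ᵀ.
Solving (det = 10.2775): k = 2.17744, ln C = 0.94339.

k = 2.18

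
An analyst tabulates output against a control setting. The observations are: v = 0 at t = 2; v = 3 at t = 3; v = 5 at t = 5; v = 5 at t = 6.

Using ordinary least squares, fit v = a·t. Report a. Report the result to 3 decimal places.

The normal equations are: 74·a = 64.
Hence a = 64 / 74 ≈ 0.864865.

a = 0.865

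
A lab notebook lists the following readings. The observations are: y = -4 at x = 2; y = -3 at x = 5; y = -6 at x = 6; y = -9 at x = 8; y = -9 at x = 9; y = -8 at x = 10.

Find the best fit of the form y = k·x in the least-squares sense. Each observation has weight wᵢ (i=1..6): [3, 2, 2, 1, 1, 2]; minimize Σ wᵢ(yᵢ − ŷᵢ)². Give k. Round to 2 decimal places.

Entries of MᵀWM: Σwᵢ·x·x = 479.
Moment sums: Σwᵢ·x·y = -439.
So MᵀWM·[k]ᵀ = MᵀWy: [[479]]·[k]ᵀ = [-439]ᵀ.
k = (-439)/479 = -0.916493.

k = -0.92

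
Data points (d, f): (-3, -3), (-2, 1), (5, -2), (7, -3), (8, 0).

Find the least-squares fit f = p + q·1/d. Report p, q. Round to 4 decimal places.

From the data, Σ1 = 5, Σ1/d = -307/840, Σ1/d·1/d = 308449/705600.
Moment sums: Σf = -7, Σ1/d·f = -23/70.
Normal equations: [[5, -307/840]; [-307/840, 308449/705600]]·[p, q]ᵀ = [-7, -23/70]ᵀ.
Δ = 5·(308449/705600) − (-307/840)² = 361999/176400.
p = ((-7)·(308449/705600) − (-307/840)·(-23/70))/(361999/176400) = -2243875/1447996; q = (5·(-23/70) − (-307/840)·(-7))/(361999/176400) = -741090/361999.

p = -1.5496, q = -2.0472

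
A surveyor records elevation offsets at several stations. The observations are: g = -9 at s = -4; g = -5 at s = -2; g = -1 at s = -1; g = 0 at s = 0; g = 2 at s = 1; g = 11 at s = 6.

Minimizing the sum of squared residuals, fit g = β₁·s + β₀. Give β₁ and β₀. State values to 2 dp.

Entries of AᵀA: Σs·s = 58, Σs = 0, Σ1 = 6.
Right-hand side: Σs·g = 115, Σg = -2.
Normal equations: [[58, 0]; [0, 6]]·[β₁, β₀]ᵀ = [115, -2]ᵀ.
Eliminating β₀: 6·(row 1) − 0·(row 2) gives 348·β₁ = 6·115 − 0·(-2) = 690, so β₁ = 115/58.
Then β₀ = ((-2) − 0·(115/58))/6 = -1/3.

β₁ = 1.98, β₀ = -0.33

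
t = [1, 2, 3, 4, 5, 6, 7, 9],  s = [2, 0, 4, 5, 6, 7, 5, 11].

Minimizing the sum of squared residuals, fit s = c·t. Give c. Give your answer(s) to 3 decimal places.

c = 1.086

Sums needed: Σt·t = 221.
Moment sums: Σt·s = 240.
So AᵀA·[c]ᵀ = Aᵀs: [[221]]·[c]ᵀ = [240]ᵀ.
c = 240/221 = 1.08597.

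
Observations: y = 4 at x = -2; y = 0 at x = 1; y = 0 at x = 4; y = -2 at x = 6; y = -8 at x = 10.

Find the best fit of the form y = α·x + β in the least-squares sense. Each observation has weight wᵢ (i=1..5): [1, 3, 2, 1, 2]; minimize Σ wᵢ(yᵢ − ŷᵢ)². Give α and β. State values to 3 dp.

α = -0.904, β = 1.960

Entries of AᵀWA: Σwᵢ·x·x = 275, Σwᵢ·x = 35, Σwᵢ·1 = 9.
And Σwᵢ·x·y = -180, Σwᵢ·y = -14.
Eliminating β: 9·(row 1) − 35·(row 2) gives 1250·α = 9·(-180) − 35·(-14) = -1130, so α = -113/125.
Then β = ((-14) − 35·(-113/125))/9 = 49/25.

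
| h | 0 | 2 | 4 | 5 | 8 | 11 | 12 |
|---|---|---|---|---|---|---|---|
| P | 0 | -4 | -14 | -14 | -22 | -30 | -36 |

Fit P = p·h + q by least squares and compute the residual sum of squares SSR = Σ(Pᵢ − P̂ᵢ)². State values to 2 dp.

Entries of XᵀX: Σh·h = 374, Σh = 42, Σ1 = 7.
And Σh·P = -1072, ΣP = -120.
XᵀX·[p, q]ᵀ = XᵀP becomes [[374, 42]; [42, 7]]·[p, q]ᵀ = [-1072, -120]ᵀ.
Δ = 374·7 − 42² = 854.
p = ((-1072)·7 − 42·(-120))/854 = -176/61; q = (374·(-120) − 42·(-1072))/854 = 72/427.
Residuals: -72/427, 684/427, -1122/427, 110/427, 390/427, 670/427, -660/427; SSR = 6512/427.

SSR = 15.25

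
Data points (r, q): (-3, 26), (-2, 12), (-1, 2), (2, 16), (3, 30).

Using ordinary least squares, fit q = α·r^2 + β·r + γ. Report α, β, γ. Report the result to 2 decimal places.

With design matrix X, XᵀX = [[195, -1, 27]; [-1, 27, -1]; [27, -1, 5]] and Xᵀq = [618, 18, 86]ᵀ.
Solving the 3×3 system (Gaussian elimination) gives α = 619/203, β = 165/203, γ = 26/29.

α = 3.05, β = 0.81, γ = 0.90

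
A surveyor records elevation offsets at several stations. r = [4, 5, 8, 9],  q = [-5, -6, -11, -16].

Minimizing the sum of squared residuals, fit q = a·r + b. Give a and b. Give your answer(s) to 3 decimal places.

XᵀX·[a, b]ᵀ = Xᵀq reads: 186·a + 26·b = -282;  26·a + 4·b = -38.
(Σr·r = 186, Σr = 26, Σ1 = 4, Σr·q = -282, Σq = -38.)
Δ = 186·4 − 26² = 68.
a = ((-282)·4 − 26·(-38))/68 = -35/17; b = (186·(-38) − 26·(-282))/68 = 66/17.

a = -2.059, b = 3.882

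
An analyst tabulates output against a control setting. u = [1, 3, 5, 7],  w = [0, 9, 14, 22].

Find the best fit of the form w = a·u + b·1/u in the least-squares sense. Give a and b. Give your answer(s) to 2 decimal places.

The normal system XᵀX·[a, b]ᵀ = Xᵀw is [[84, 4]; [4, 12916/11025]]·[a, b]ᵀ = [251, 313/35]ᵀ.
det = 84·(12916/11025) − 4² = 43264/525.
a = (251·(12916/11025) − 4·(313/35))/(43264/525) = 177971/56784; b = (84·(313/35) − 4·251)/(43264/525) = -8295/2704.

a = 3.13, b = -3.07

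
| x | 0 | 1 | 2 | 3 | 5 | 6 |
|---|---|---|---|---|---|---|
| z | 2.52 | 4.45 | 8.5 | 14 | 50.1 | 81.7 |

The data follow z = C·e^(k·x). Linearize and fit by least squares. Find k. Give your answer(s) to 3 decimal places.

Let Y = ln z. Fitting Y = k·x + ln C by least squares:
AᵀA = [[75.0000, 17.0000]; [17.0000, 6]], rhs = [59.6786, 15.5134]ᵀ  (here Σx = 17.0000, Σ(x)² = 75.0000, Σln z = 15.5134, Σx·ln z = 59.6786).
Solving (det = 161.0000): k = 0.58599, ln C = 0.92525.

k = 0.586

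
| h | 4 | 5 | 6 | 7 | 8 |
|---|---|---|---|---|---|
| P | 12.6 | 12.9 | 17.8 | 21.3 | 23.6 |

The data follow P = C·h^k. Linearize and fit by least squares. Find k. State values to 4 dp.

k = 1.0056

With ln Pᵢ as the transformed response and ln hᵢ as the regressor:
Σln h = 8.8128, Σ(ln h)² = 15.8331, Σln P = 14.1901, Σln h·ln P = 25.3126.
Equations: 15.8331·k + 8.8128·ln C = 25.3126;  8.8128·k + 5·ln C = 14.1901.
Δ = 15.8331·5 − (8.8128)² = 1.4995; k = (25.3126·5 − 8.8128·14.1901)/1.4995 = 1.00562, ln C = (15.8331·14.1901 − 8.8128·25.3126)/1.4995 = 1.06554.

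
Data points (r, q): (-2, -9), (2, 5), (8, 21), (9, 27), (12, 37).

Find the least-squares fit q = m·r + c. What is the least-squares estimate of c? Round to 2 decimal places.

c = -2.41

Entries of AᵀA: Σr·r = 297, Σr = 29, Σ1 = 5.
For Aᵀq: Σr·q = 883, Σq = 81.
So AᵀA·[m, c]ᵀ = Aᵀq: [[297, 29]; [29, 5]]·[m, c]ᵀ = [883, 81]ᵀ.
Eliminating c: 5·(row 1) − 29·(row 2) gives 644·m = 5·883 − 29·81 = 2066, so m = 1033/322.
Then c = (81 − 29·(1033/322))/5 = -775/322.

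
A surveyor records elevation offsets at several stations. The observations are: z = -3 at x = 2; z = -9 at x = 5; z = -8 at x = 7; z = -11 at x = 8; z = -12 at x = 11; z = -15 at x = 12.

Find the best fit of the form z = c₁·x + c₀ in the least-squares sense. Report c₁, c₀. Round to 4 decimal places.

Setting ∂/∂c₁ … = 0 gives: 407·c₁ + 45·c₀ = -507;  45·c₁ + 6·c₀ = -58.
(Σx·x = 407, Σx = 45, Σ1 = 6, Σx·z = -507, Σz = -58.)
Determinant 407·6 − 45² = 417.
c₁ = ((-507)·6 − 45·(-58))/417 = -144/139; c₀ = (407·(-58) − 45·(-507))/417 = -791/417.

c₁ = -1.0360, c₀ = -1.8969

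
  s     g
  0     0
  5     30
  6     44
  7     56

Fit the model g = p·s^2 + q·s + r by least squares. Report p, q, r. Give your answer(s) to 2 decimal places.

p = 0.96, q = 1.36, r = -0.04

Sums needed: Σs^2·s^2 = 4322, Σs^2·s = 684, Σs^2 = 110, Σs·s = 110, Σs = 18, Σ1 = 4.
Right-hand side: Σs^2·g = 5078, Σs·g = 806, Σg = 130.
Solving the 3×3 system (Gaussian elimination) gives p = 909/946, q = 1285/946, r = -35/946.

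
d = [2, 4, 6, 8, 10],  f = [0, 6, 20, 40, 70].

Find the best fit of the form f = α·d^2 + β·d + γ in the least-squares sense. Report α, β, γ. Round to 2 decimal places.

The normal system AᵀA·[α, β, γ]ᵀ = Aᵀf is [[15664, 1800, 220]; [1800, 220, 30]; [220, 30, 5]]·[α, β, γ]ᵀ = [10376, 1164, 136]ᵀ.
Solving the 3×3 system (Gaussian elimination) gives α = 27/28, β = -201/70, γ = 2.

α = 0.96, β = -2.87, γ = 2.00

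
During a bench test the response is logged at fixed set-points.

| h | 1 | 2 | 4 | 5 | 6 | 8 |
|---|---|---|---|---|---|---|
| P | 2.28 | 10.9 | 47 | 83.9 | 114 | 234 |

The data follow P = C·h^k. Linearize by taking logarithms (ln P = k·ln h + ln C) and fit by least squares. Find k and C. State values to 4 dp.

k = 2.2091, C = 2.2945

Taking logs, ln P = k·ln h + ln C, so regress ln P on ln h.
XᵀX = [[12.5270, 7.5601]; [7.5601, 6]], rhs = [33.9526, 21.6842]ᵀ  (here Σln h = 7.5601, Σ(ln h)² = 12.5270, Σln P = 21.6842, Σln h·ln P = 33.9526).
Slope k = (n·Σln h·ln P − Σln h·Σln P)/(n·Σ(ln h)² − (Σln h)²) = (6·33.9526 − 7.5601·21.6842)/18.0074 = 2.20914; ln C = (Σln P − k·Σln h)/n = 0.83049, so C = exp(0.83049) = 2.29445.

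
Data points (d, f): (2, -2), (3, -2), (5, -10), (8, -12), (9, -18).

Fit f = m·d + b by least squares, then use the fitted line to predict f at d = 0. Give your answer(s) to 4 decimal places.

f̂ = 2.8710

Entries of XᵀX: Σd·d = 183, Σd = 27, Σ1 = 5.
Right-hand side: Σd·f = -318, Σf = -44.
So XᵀX·[m, b]ᵀ = Xᵀf: [[183, 27]; [27, 5]]·[m, b]ᵀ = [-318, -44]ᵀ.
Eliminating b: 5·(row 1) − 27·(row 2) gives 186·m = 5·(-318) − 27·(-44) = -402, so m = -67/31.
Then b = ((-44) − 27·(-67/31))/5 = 89/31.
At d = 0: f̂ = (-67/31)·(0) + (89/31)·(1) = 89/31.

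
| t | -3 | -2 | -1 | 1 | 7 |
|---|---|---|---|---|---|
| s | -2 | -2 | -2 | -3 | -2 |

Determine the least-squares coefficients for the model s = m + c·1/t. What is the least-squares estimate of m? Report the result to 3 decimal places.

The normal equations are: 5·m + (-29/42)·c = -11;  (-29/42)·m + (4201/1764)·c = 8/21.
(Σ1 = 5, Σ1/t = -29/42, Σ1/t·1/t = 4201/1764, Σs = -11, Σ1/t·s = 8/21.)
Δ = 5·(4201/1764) − (-29/42)² = 5041/441.
m = ((-11)·(4201/1764) − (-29/42)·(8/21))/(5041/441) = -45747/20164; c = (5·(8/21) − (-29/42)·(-11))/(5041/441) = -5019/10082.

m = -2.269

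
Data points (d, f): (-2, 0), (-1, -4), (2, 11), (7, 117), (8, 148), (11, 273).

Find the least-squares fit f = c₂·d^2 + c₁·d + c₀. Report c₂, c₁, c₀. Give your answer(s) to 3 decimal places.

c₂ = 2.022, c₁ = 2.809, c₀ = -2.775

With design matrix M, MᵀM = [[21171, 2185, 243]; [2185, 243, 25]; [243, 25, 6]] and Mᵀf = [48278, 5032, 545]ᵀ.
Inverting the 3×3 Gram matrix, [c₂, c₁, c₀]ᵀ = [57247/28308, 3787/1348, -19639/7077]ᵀ.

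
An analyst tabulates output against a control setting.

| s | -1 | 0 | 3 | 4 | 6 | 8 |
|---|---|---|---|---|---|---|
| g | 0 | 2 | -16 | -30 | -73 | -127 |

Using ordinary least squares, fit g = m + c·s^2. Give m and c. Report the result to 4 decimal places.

Setting ∂/∂m … = 0 gives: 6·m + 126·c = -244;  126·m + 5730·c = -11380.
(Σ1 = 6, Σs^2 = 126, Σs^2·s^2 = 5730, Σg = -244, Σs^2·g = -11380.)
det = 6·5730 − 126² = 18504.
m = ((-244)·5730 − 126·(-11380))/18504 = 1490/771; c = (6·(-11380) − 126·(-244))/18504 = -1564/771.

m = 1.9326, c = -2.0285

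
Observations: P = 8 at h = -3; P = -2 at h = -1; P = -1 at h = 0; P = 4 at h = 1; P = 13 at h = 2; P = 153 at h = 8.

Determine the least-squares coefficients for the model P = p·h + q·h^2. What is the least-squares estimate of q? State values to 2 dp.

Compute the Gram sums: Σh·h = 79, Σh·h^2 = 493, Σh^2·h^2 = 4195.
For XᵀP: Σh·P = 1232, Σh^2·P = 9918.
det = 79·4195 − 493² = 88356.
p = (1232·4195 − 493·9918)/88356 = 139333/44178; q = (79·9918 − 493·1232)/88356 = 88073/44178.

q = 1.99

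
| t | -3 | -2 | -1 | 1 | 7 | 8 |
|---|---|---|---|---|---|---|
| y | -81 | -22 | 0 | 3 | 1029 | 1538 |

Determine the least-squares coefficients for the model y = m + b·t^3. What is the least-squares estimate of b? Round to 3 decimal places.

b = 3.000

Entries of XᵀX: Σ1 = 6, Σt^3 = 820, Σt^3·t^3 = 380588.
Right-hand side: Σy = 2467, Σt^3·y = 1142769.
So XᵀX·[m, b]ᵀ = Xᵀy: [[6, 820]; [820, 380588]]·[m, b]ᵀ = [2467, 1142769]ᵀ.
det = 6·380588 − 820² = 1611128.
m = (2467·380588 − 820·1142769)/1611128 = 230002/201391; b = (6·1142769 − 820·2467)/1611128 = 2416837/805564.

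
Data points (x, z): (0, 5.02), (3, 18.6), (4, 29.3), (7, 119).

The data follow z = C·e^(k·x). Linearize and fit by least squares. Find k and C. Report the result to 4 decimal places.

k = 0.4523, C = 4.9053

Taking logs, ln z = k·x + ln C, so regress ln z on x.
AᵀA = [[74.0000, 14.0000]; [14.0000, 4]], rhs = [55.7337, 12.6933]ᵀ  (here Σx = 14.0000, Σ(x)² = 74.0000, Σln z = 12.6933, Σx·ln z = 55.7337).
Solving (det = 100.0000): k = 0.45229, ln C = 1.59033, so C = exp(1.59033) = 4.90535.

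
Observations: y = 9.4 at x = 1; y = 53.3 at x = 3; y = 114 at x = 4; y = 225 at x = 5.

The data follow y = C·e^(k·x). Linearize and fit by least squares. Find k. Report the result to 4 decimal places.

k = 0.7994

Let Y = ln y. Fitting Y = k·x + ln C by least squares:
Σx = 13.0000, Σ(x)² = 51.0000, Σln y = 16.3689, Σx·ln y = 60.1938.
Equations: 51.0000·k + 13.0000·ln C = 60.1938;  13.0000·k + 4·ln C = 16.3689.
Solving (det = 35.0000): k = 0.79940, ln C = 1.49419.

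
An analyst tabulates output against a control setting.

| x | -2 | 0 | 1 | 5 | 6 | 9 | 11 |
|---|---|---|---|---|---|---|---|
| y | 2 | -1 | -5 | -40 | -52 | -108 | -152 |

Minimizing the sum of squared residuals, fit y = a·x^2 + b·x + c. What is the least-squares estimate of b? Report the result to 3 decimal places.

The normal equations are: 23140·a + 2394·b + 268·c = -30009;  2394·a + 268·b + 30·c = -3165;  268·a + 30·b + 7·c = -356.
Row-reducing yields a = -847445/856338, b = -832805/285446, c = -199187/428169.

b = -2.918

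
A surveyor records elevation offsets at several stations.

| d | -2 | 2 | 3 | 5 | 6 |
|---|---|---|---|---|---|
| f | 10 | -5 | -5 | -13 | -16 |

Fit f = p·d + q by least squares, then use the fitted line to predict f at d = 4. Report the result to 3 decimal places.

f̂ = -9.660

The normal system AᵀA·[p, q]ᵀ = Aᵀf is [[78, 14]; [14, 5]]·[p, q]ᵀ = [-206, -29]ᵀ.
Eliminating q: 5·(row 1) − 14·(row 2) gives 194·p = 5·(-206) − 14·(-29) = -624, so p = -312/97.
Then q = ((-29) − 14·(-312/97))/5 = 311/97.
At d = 4: f̂ = (-312/97)·(4) + (311/97)·(1) = -937/97.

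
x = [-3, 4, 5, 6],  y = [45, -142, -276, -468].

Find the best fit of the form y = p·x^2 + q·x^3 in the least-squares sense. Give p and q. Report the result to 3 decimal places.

From the data, Σx^2·x^2 = 2258, Σx^2·x^3 = 11682, Σx^3·x^3 = 67106.
Moment sums: Σx^2·y = -25615, Σx^3·y = -145891.
So AᵀA·[p, q]ᵀ = Aᵀy: [[2258, 11682]; [11682, 67106]]·[p, q]ᵀ = [-25615, -145891]ᵀ.
Determinant 2258·67106 − 11682² = 15056224.
p = ((-25615)·67106 − 11682·(-145891))/15056224 = -1827691/1882028; q = (2258·(-145891) − 11682·(-25615))/15056224 = -3773431/1882028.

p = -0.971, q = -2.005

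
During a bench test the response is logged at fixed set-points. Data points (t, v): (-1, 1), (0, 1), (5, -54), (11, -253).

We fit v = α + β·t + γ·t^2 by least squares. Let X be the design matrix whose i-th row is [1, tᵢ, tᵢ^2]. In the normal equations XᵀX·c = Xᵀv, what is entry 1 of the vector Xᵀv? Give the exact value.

Entry 1 ↔ basis 1, so (Xᵀv)_{1} = Σᵢ vᵢ = (1)·(1) + (1)·(1) + (1)·(-54) + (1)·(-253) = -305.

-305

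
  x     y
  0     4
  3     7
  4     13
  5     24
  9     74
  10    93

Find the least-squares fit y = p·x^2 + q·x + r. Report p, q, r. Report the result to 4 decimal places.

p = 1.0549, q = -1.6174, r = 3.5776

Entries of AᵀA: Σx^2·x^2 = 17523, Σx^2·x = 1945, Σx^2 = 231, Σx·x = 231, Σx = 31, Σ1 = 6.
Moment sums: Σx^2·y = 16165, Σx·y = 1789, Σy = 215.
Inverting the 3×3 Gram matrix, [p, q, r]ᵀ = [147167/139512, -75217/46504, 249557/69756]ᵀ.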